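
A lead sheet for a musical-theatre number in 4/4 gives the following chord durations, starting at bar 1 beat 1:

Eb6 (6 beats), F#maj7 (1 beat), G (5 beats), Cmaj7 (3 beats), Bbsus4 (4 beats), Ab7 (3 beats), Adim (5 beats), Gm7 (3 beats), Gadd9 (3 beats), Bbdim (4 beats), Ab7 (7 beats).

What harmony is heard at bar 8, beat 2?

Beat 2 of bar 8 is beat (8−1)×4 + 2 = 30 overall.
Running totals: Eb6 ends at 6, F#maj7 ends at 7, G ends at 12, Cmaj7 ends at 15, Bbsus4 ends at 19, Ab7 ends at 22, Adim ends at 27, Gm7 ends at 30.
Beat 30 falls within Gm7.

Gm7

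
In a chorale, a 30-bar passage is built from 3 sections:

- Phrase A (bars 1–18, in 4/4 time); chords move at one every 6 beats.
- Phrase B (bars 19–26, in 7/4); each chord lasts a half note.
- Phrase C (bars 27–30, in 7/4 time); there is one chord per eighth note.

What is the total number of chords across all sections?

96 chords

A has 72 beats and chords last 6 each, so 12 chords.
B has 56 beats and chords last 2 each, so 28 chords.
C has 28 beats and chords last 0.5 each, so 56 chords.
Total: 12 + 28 + 56 = 96.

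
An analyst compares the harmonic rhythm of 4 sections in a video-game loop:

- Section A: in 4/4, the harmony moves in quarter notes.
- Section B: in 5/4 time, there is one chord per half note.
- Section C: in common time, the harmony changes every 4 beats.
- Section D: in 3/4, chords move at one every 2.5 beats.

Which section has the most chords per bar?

A: each chord is 1 beat in 4/4, so 4 per bar.
B: each chord is 2 beats in 5/4, so 2.5 per bar.
C: each chord is 4 beats in 4/4, so 1 per bar.
D: each chord is 2.5 beats in 3/4, so 1.2 per bar.
Fastest is A at 4 chords/bar.

Section A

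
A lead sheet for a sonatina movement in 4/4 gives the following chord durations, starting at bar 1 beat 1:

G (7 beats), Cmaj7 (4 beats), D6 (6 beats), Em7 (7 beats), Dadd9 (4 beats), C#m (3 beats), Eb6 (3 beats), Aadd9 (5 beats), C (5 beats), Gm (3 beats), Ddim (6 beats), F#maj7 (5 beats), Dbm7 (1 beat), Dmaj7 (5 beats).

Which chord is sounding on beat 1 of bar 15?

Beat 1 of bar 15 is beat (15−1)×4 + 1 = 57 overall.
Running totals: G ends at 7, Cmaj7 ends at 11, D6 ends at 17, Em7 ends at 24, Dadd9 ends at 28, C#m ends at 31, Eb6 ends at 34, Aadd9 ends at 39, C ends at 44, Gm ends at 47, Ddim ends at 53, F#maj7 ends at 58.
Beat 57 falls within F#maj7.

F#maj7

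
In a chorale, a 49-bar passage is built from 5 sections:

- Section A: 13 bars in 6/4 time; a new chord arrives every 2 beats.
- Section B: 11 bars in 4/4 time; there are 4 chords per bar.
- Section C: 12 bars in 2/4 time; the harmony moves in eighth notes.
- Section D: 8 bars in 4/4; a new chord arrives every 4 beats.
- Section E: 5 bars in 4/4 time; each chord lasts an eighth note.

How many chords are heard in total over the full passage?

A: 13 bars × 6 beats = 78 beats; 2 beats/chord → 39 chords.
B: 11 bars × 4 beats = 44 beats; 1 beat/chord → 44 chords.
C: 12 bars × 2 beats = 24 beats; 0.5 beats/chord → 48 chords.
D: 8 bars × 4 beats = 32 beats; 4 beats/chord → 8 chords.
E: 5 bars × 4 beats = 20 beats; 0.5 beats/chord → 40 chords.
Total: 39 + 44 + 48 + 8 + 40 = 179.

179 chords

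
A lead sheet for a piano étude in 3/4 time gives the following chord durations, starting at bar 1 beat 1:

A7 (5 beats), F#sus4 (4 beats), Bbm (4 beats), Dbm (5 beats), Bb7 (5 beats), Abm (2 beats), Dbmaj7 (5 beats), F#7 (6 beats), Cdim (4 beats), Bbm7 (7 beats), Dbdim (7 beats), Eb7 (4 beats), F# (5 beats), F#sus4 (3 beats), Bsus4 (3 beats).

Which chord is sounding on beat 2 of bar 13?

Beat 2 of bar 13 is beat (13−1)×3 + 2 = 38 overall.
Running totals: A7 ends at 5, F#sus4 ends at 9, Bbm ends at 13, Dbm ends at 18, Bb7 ends at 23, Abm ends at 25, Dbmaj7 ends at 30, F#7 ends at 36, Cdim ends at 40.
Beat 38 falls within Cdim.

Cdim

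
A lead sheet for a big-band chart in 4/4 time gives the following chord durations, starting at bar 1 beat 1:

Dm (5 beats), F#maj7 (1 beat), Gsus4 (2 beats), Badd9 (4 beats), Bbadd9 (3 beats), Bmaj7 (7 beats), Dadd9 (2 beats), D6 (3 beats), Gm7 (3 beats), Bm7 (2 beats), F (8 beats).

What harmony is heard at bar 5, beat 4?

Beat 4 of bar 5 is beat (5−1)×4 + 4 = 20 overall.
Running totals: Dm ends at 5, F#maj7 ends at 6, Gsus4 ends at 8, Badd9 ends at 12, Bbadd9 ends at 15, Bmaj7 ends at 22.
Beat 20 falls within Bmaj7.

Bmaj7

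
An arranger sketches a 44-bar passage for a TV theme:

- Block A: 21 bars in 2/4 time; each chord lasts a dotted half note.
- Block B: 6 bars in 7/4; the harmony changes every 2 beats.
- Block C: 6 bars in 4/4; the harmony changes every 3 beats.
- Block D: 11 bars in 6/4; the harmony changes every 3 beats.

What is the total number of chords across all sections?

65 chords

A has 42 beats and chords last 3 each, so 14 chords.
B has 42 beats and chords last 2 each, so 21 chords.
C has 24 beats and chords last 3 each, so 8 chords.
D has 66 beats and chords last 3 each, so 22 chords.
Total: 14 + 21 + 8 + 22 = 65.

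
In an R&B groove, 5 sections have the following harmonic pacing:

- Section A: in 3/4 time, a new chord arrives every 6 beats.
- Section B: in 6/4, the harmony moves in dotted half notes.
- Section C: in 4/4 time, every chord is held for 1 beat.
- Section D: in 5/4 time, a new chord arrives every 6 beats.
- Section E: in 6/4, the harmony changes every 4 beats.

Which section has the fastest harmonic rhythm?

A: 3 beats/bar ÷ 6 beats/chord = 0.5 chords/bar.
B: 6 beats/bar ÷ 3 beats/chord = 2 chords/bar.
C: 4 beats/bar ÷ 1 beat/chord = 4 chords/bar.
D: 5 beats/bar ÷ 6 beats/chord = 5/6 chords/bar.
E: 6 beats/bar ÷ 4 beats/chord = 1.5 chords/bar.
Fastest is C at 4 chords/bar.

Section C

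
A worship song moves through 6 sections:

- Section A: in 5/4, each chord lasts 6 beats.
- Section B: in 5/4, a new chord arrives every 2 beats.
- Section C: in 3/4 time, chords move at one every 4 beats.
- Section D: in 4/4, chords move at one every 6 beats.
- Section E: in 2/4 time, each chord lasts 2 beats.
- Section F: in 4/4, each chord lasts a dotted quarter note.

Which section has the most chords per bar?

Section F

A: 5 beats/bar ÷ 6 beats/chord = 5/6 chords/bar.
B: 5 beats/bar ÷ 2 beats/chord = 2.5 chords/bar.
C: 3 beats/bar ÷ 4 beats/chord = 0.75 chords/bar.
D: 4 beats/bar ÷ 6 beats/chord = 2/3 chords/bar.
E: 2 beats/bar ÷ 2 beats/chord = 1 chord/bar.
F: 4 beats/bar ÷ 1.5 beats/chord = 8/3 chords/bar.
Fastest is F at 8/3 chords/bar.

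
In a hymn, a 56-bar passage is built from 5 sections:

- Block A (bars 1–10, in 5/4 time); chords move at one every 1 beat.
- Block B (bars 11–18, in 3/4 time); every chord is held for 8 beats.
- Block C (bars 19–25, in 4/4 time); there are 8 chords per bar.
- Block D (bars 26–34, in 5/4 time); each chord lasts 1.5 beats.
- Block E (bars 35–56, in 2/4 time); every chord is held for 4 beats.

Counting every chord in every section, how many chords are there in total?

150 chords

A: 10·5 = 50 beats, 50/1 = 50 chords.
B: 8·3 = 24 beats, 24/8 = 3 chords.
C: 7·4 = 28 beats, 28/0.5 = 56 chords.
D: 9·5 = 45 beats, 45/1.5 = 30 chords.
E: 22·2 = 44 beats, 44/4 = 11 chords.
Total: 50 + 3 + 56 + 30 + 11 = 150.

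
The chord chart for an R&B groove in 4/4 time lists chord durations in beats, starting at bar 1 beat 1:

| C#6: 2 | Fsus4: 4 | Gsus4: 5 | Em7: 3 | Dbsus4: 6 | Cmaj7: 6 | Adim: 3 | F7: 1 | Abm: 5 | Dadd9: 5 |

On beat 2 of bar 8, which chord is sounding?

Beat 2 of bar 8 is beat (8−1)×4 + 2 = 30 overall.
Running totals: C#6 ends at 2, Fsus4 ends at 6, Gsus4 ends at 11, Em7 ends at 14, Dbsus4 ends at 20, Cmaj7 ends at 26, Adim ends at 29, F7 ends at 30.
Beat 30 falls within F7.

F7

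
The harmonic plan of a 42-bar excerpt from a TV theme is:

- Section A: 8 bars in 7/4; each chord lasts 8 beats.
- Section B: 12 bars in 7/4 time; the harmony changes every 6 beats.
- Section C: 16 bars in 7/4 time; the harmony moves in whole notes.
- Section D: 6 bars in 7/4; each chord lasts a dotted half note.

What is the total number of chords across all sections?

A has 56 beats and chords last 8 each, so 7 chords.
B has 84 beats and chords last 6 each, so 14 chords.
C has 112 beats and chords last 4 each, so 28 chords.
D has 42 beats and chords last 3 each, so 14 chords.
Total: 7 + 14 + 28 + 14 = 63.

63 chords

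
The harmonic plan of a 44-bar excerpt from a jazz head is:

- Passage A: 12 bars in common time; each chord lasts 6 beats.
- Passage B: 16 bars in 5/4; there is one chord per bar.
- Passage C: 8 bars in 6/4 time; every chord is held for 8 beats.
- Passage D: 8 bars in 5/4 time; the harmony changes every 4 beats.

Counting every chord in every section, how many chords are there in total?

40 chords

A has 48 beats and chords last 6 each, so 8 chords.
B has 80 beats and chords last 5 each, so 16 chords.
C has 48 beats and chords last 8 each, so 6 chords.
D has 40 beats and chords last 4 each, so 10 chords.
Total: 8 + 16 + 6 + 10 = 40.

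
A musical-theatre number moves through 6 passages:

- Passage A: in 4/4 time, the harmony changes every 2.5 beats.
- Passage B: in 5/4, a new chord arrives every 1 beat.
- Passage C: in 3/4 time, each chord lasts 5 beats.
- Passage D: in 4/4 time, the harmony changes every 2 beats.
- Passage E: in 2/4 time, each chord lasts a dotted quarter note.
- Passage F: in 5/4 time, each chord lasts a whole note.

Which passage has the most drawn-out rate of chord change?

Passage C

A: 4/2.5 = 1.6 chords/bar.
B: 5/1 = 5 chords/bar.
C: 3/5 = 0.6 chords/bar.
D: 4/2 = 2 chords/bar.
E: 2/1.5 = 4/3 chords/bar.
F: 5/4 = 1.25 chords/bar.
Slowest is C at 0.6 chords/bar.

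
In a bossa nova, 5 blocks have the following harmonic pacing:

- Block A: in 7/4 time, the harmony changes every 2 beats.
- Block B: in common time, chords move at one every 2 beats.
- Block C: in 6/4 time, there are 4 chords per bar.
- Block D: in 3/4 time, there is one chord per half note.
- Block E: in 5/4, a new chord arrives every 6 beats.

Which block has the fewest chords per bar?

Block E

A: each chord is 2 beats in 7/4, so 3.5 per bar.
B: each chord is 2 beats in 4/4, so 2 per bar.
C: each chord is 1.5 beats in 6/4, so 4 per bar.
D: each chord is 2 beats in 3/4, so 1.5 per bar.
E: each chord is 6 beats in 5/4, so 5/6 per bar.
Slowest is E at 5/6 chords/bar.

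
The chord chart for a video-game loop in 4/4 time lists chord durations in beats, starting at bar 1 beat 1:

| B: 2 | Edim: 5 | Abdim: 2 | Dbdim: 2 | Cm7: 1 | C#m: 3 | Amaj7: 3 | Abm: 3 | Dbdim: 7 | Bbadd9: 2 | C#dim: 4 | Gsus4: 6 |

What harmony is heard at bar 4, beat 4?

Beat 4 of bar 4 is beat (4−1)×4 + 4 = 16 overall.
Running totals: B ends at 2, Edim ends at 7, Abdim ends at 9, Dbdim ends at 11, Cm7 ends at 12, C#m ends at 15, Amaj7 ends at 18.
Beat 16 falls within Amaj7.

Amaj7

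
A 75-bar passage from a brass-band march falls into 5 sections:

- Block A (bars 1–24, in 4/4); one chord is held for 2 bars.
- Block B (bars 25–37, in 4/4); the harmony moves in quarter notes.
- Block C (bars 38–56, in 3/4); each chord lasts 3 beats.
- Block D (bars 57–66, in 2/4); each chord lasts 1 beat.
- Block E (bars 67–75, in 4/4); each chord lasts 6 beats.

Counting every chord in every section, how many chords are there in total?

109 chords

A: 24 bars × 4 beats = 96 beats; 8 beats/chord → 12 chords.
B: 13 bars × 4 beats = 52 beats; 1 beat/chord → 52 chords.
C: 19 bars × 3 beats = 57 beats; 3 beats/chord → 19 chords.
D: 10 bars × 2 beats = 20 beats; 1 beat/chord → 20 chords.
E: 9 bars × 4 beats = 36 beats; 6 beats/chord → 6 chords.
Total: 12 + 52 + 19 + 20 + 6 = 109.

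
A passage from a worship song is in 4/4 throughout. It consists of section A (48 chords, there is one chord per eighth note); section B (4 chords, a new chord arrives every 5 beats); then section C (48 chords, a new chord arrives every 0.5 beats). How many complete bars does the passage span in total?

17 bars

A: 48 × 0.5 = 24 beats = 6 bars.
B: 4 × 5 = 20 beats = 5 bars.
C: 48 × 0.5 = 24 beats = 6 bars.
Total: 6 + 5 + 6 = 17 bars.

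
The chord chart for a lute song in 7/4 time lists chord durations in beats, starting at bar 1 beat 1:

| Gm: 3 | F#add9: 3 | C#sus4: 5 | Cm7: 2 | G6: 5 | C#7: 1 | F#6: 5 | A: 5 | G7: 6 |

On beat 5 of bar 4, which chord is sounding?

Beat 5 of bar 4 is beat (4−1)×7 + 5 = 26 overall.
Running totals: Gm ends at 3, F#add9 ends at 6, C#sus4 ends at 11, Cm7 ends at 13, G6 ends at 18, C#7 ends at 19, F#6 ends at 24, A ends at 29.
Beat 26 falls within A.

A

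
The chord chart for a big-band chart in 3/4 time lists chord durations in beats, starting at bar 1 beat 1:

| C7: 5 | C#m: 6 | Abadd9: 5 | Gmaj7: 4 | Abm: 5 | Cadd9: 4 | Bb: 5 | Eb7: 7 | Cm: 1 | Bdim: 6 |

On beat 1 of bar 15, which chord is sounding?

Beat 1 of bar 15 is beat (15−1)×3 + 1 = 43 overall.
Running totals: C7 ends at 5, C#m ends at 11, Abadd9 ends at 16, Gmaj7 ends at 20, Abm ends at 25, Cadd9 ends at 29, Bb ends at 34, Eb7 ends at 41, Cm ends at 42, Bdim ends at 48.
Beat 43 falls within Bdim.

Bdim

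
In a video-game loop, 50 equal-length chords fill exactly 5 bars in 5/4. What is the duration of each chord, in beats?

0.5 beats

5 bars × 5 beats/bar = 25 beats total.
25 beats ÷ 50 chords = 0.5 beats per chord.
(That is an eighth note.)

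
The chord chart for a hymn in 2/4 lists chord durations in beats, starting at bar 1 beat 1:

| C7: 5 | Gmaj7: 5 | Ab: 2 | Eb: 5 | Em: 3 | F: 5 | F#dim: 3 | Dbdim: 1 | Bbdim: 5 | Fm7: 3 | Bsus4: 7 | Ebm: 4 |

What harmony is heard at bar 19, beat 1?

Fm7

Beat 1 of bar 19 is beat (19−1)×2 + 1 = 37 overall.
Running totals: C7 ends at 5, Gmaj7 ends at 10, Ab ends at 12, Eb ends at 17, Em ends at 20, F ends at 25, F#dim ends at 28, Dbdim ends at 29, Bbdim ends at 34, Fm7 ends at 37.
Beat 37 falls within Fm7.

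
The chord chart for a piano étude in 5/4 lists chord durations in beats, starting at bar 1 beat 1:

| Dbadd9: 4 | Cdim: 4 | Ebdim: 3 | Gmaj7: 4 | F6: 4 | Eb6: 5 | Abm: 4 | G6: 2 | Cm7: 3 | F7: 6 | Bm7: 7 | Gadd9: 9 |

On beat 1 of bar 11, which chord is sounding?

Gadd9

Beat 1 of bar 11 is beat (11−1)×5 + 1 = 51 overall.
Running totals: Dbadd9 ends at 4, Cdim ends at 8, Ebdim ends at 11, Gmaj7 ends at 15, F6 ends at 19, Eb6 ends at 24, Abm ends at 28, G6 ends at 30, Cm7 ends at 33, F7 ends at 39, Bm7 ends at 46, Gadd9 ends at 55.
Beat 51 falls within Gadd9.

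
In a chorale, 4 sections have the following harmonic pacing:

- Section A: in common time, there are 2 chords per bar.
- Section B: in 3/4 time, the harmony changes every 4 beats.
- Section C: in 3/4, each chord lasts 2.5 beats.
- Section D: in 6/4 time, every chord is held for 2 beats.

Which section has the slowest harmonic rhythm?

Section B

A: 4 beats/bar ÷ 2 beats/chord = 2 chords/bar.
B: 3 beats/bar ÷ 4 beats/chord = 0.75 chords/bar.
C: 3 beats/bar ÷ 2.5 beats/chord = 1.2 chords/bar.
D: 6 beats/bar ÷ 2 beats/chord = 3 chords/bar.
Slowest is B at 0.75 chords/bar.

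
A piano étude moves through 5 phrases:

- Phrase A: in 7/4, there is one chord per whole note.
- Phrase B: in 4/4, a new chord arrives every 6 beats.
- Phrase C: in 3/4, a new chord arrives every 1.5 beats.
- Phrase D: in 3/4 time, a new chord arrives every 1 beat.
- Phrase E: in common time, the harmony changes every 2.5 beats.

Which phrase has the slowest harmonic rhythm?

Phrase B

A: 7/4 = 1.75 chords/bar.
B: 4/6 = 2/3 chords/bar.
C: 3/1.5 = 2 chords/bar.
D: 3/1 = 3 chords/bar.
E: 4/2.5 = 1.6 chords/bar.
Slowest is B at 2/3 chords/bar.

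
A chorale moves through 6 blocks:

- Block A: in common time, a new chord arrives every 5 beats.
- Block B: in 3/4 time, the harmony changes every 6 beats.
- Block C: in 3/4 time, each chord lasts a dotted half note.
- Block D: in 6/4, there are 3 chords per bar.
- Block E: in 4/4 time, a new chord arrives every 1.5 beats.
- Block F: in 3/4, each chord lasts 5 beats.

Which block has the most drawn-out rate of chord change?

Block B

A: each chord is 5 beats in 4/4, so 0.8 per bar.
B: each chord is 6 beats in 3/4, so 0.5 per bar.
C: each chord is 3 beats in 3/4, so 1 per bar.
D: each chord is 2 beats in 6/4, so 3 per bar.
E: each chord is 1.5 beats in 4/4, so 8/3 per bar.
F: each chord is 5 beats in 3/4, so 0.6 per bar.
Slowest is B at 0.5 chords/bar.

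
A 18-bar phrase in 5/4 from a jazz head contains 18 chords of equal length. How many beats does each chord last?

5 beats

18 bars × 5 beats/bar = 90 beats total.
90 beats ÷ 18 chords = 5 beats per chord.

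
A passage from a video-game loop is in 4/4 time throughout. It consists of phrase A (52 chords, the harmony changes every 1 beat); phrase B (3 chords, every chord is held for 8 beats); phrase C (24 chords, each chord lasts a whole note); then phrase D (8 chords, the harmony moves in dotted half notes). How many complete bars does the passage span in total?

A: 52 × 1 = 52 beats = 13 bars.
B: 3 × 8 = 24 beats = 6 bars.
C: 24 × 4 = 96 beats = 24 bars.
D: 8 × 3 = 24 beats = 6 bars.
Total: 13 + 6 + 24 + 6 = 49 bars.

49 bars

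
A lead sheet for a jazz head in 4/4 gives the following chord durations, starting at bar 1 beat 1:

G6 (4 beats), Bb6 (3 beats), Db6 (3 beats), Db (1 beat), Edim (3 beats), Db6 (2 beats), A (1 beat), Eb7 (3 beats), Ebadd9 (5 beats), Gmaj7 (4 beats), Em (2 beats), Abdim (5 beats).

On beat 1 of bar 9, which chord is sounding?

Beat 1 of bar 9 is beat (9−1)×4 + 1 = 33 overall.
Running totals: G6 ends at 4, Bb6 ends at 7, Db6 ends at 10, Db ends at 11, Edim ends at 14, Db6 ends at 16, A ends at 17, Eb7 ends at 20, Ebadd9 ends at 25, Gmaj7 ends at 29, Em ends at 31, Abdim ends at 36.
Beat 33 falls within Abdim.

Abdim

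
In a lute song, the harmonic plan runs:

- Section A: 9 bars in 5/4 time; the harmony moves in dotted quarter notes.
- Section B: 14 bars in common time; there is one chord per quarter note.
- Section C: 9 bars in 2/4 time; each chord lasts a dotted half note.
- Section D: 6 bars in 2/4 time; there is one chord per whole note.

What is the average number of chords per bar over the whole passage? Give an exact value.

A: 9 bars of 5 beats is 45 beats; at 1.5 beats each that's 30 chords.
B: 14 bars of 4 beats is 56 beats; at 1 beat each that's 56 chords.
C: 9 bars of 2 beats is 18 beats; at 3 beats each that's 6 chords.
D: 6 bars of 2 beats is 12 beats; at 4 beats each that's 3 chords.
Overall: 95 chords over 38 bars → 95/38 = 2.5 chords per bar.

2.5 chords per bar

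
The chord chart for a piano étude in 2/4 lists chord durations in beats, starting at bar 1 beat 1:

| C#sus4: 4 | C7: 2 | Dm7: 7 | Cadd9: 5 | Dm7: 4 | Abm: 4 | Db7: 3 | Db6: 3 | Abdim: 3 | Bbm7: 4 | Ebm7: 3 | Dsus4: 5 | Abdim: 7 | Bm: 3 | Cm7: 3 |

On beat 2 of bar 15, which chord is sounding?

Beat 2 of bar 15 is beat (15−1)×2 + 2 = 30 overall.
Running totals: C#sus4 ends at 4, C7 ends at 6, Dm7 ends at 13, Cadd9 ends at 18, Dm7 ends at 22, Abm ends at 26, Db7 ends at 29, Db6 ends at 32.
Beat 30 falls within Db6.

Db6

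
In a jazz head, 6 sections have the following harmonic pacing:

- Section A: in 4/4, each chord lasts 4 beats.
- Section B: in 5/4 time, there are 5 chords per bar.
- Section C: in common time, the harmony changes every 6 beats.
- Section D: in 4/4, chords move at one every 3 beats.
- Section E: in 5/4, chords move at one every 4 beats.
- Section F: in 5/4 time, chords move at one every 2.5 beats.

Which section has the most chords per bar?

A: each chord is 4 beats in 4/4, so 1 per bar.
B: each chord is 1 beat in 5/4, so 5 per bar.
C: each chord is 6 beats in 4/4, so 2/3 per bar.
D: each chord is 3 beats in 4/4, so 4/3 per bar.
E: each chord is 4 beats in 5/4, so 1.25 per bar.
F: each chord is 2.5 beats in 5/4, so 2 per bar.
Fastest is B at 5 chords/bar.

Section B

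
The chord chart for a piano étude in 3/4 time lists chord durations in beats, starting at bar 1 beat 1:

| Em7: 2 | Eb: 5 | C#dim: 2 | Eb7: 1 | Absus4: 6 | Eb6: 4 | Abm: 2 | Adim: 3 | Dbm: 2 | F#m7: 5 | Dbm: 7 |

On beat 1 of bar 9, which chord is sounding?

Adim

Beat 1 of bar 9 is beat (9−1)×3 + 1 = 25 overall.
Running totals: Em7 ends at 2, Eb ends at 7, C#dim ends at 9, Eb7 ends at 10, Absus4 ends at 16, Eb6 ends at 20, Abm ends at 22, Adim ends at 25.
Beat 25 falls within Adim.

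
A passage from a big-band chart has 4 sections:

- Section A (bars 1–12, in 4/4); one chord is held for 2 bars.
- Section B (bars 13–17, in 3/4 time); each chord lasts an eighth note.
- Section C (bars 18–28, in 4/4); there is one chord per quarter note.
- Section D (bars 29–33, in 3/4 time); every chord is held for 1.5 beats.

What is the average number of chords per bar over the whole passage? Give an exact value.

A: 12 bars of 4 beats is 48 beats; at 8 beats each that's 6 chords.
B: 5 bars of 3 beats is 15 beats; at 0.5 beats each that's 30 chords.
C: 11 bars of 4 beats is 44 beats; at 1 beat each that's 44 chords.
D: 5 bars of 3 beats is 15 beats; at 1.5 beats each that's 10 chords.
Overall: 90 chords over 33 bars → 90/33 = 30/11 chords per bar.

30/11 chords per bar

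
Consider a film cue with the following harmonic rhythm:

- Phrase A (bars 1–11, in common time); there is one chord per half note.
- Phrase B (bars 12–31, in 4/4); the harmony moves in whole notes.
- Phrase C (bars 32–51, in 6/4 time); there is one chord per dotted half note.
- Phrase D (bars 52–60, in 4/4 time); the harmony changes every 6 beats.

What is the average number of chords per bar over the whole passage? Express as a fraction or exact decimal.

22/15 chords per bar

A: 11 × 4 = 44 beats ÷ 2 = 22 chords.
B: 20 × 4 = 80 beats ÷ 4 = 20 chords.
C: 20 × 6 = 120 beats ÷ 3 = 40 chords.
D: 9 × 4 = 36 beats ÷ 6 = 6 chords.
Overall: 88 chords over 60 bars → 88/60 = 22/15 chords per bar.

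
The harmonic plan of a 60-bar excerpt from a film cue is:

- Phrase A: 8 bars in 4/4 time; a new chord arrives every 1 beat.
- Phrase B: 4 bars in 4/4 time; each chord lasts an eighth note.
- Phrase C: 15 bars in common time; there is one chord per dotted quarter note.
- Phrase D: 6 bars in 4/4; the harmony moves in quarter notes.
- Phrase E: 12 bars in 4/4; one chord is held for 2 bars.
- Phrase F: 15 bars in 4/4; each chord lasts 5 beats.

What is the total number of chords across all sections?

A: 8·4 = 32 beats, 32/1 = 32 chords.
B: 4·4 = 16 beats, 16/0.5 = 32 chords.
C: 15·4 = 60 beats, 60/1.5 = 40 chords.
D: 6·4 = 24 beats, 24/1 = 24 chords.
E: 12·4 = 48 beats, 48/8 = 6 chords.
F: 15·4 = 60 beats, 60/5 = 12 chords.
Total: 32 + 32 + 40 + 24 + 6 + 12 = 146.

146 chords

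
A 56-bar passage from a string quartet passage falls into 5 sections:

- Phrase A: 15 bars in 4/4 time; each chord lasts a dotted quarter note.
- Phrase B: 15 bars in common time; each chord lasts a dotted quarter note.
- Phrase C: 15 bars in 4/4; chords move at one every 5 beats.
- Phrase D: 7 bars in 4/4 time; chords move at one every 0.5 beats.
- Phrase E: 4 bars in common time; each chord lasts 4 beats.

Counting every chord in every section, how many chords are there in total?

A has 60 beats and chords last 1.5 each, so 40 chords.
B has 60 beats and chords last 1.5 each, so 40 chords.
C has 60 beats and chords last 5 each, so 12 chords.
D has 28 beats and chords last 0.5 each, so 56 chords.
E has 16 beats and chords last 4 each, so 4 chords.
Total: 40 + 40 + 12 + 56 + 4 = 152.

152 chords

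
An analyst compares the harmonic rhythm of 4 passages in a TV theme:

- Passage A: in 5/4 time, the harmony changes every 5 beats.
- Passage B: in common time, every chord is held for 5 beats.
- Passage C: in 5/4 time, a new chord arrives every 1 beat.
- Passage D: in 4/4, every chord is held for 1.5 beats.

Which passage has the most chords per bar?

A: 5 beats/bar ÷ 5 beats/chord = 1 chord/bar.
B: 4 beats/bar ÷ 5 beats/chord = 0.8 chords/bar.
C: 5 beats/bar ÷ 1 beat/chord = 5 chords/bar.
D: 4 beats/bar ÷ 1.5 beats/chord = 8/3 chords/bar.
Fastest is C at 5 chords/bar.

Passage C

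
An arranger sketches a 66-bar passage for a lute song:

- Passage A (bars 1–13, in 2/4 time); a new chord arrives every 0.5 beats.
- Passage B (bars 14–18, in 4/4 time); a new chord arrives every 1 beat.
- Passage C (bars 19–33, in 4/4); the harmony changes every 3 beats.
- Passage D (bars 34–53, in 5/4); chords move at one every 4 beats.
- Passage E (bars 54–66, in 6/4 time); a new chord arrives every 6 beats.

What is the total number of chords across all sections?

A has 26 beats and chords last 0.5 each, so 52 chords.
B has 20 beats and chords last 1 each, so 20 chords.
C has 60 beats and chords last 3 each, so 20 chords.
D has 100 beats and chords last 4 each, so 25 chords.
E has 78 beats and chords last 6 each, so 13 chords.
Total: 52 + 20 + 20 + 25 + 13 = 130.

130 chords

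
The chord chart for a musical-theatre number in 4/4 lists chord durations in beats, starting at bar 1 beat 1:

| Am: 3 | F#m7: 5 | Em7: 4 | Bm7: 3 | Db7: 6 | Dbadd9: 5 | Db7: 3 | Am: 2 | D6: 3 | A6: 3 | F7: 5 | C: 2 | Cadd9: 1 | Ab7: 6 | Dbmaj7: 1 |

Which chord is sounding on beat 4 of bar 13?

Beat 4 of bar 13 is beat (13−1)×4 + 4 = 52 overall.
Running totals: Am ends at 3, F#m7 ends at 8, Em7 ends at 12, Bm7 ends at 15, Db7 ends at 21, Dbadd9 ends at 26, Db7 ends at 29, Am ends at 31, D6 ends at 34, A6 ends at 37, F7 ends at 42, C ends at 44, Cadd9 ends at 45, Ab7 ends at 51, Dbmaj7 ends at 52.
Beat 52 falls within Dbmaj7.

Dbmaj7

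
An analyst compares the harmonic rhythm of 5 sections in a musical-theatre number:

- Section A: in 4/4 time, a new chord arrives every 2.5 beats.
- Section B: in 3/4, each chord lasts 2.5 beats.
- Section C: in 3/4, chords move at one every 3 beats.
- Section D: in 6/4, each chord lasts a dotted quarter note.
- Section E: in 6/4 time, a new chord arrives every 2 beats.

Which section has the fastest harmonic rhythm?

A: 4/2.5 = 1.6 chords/bar.
B: 3/2.5 = 1.2 chords/bar.
C: 3/3 = 1 chord/bar.
D: 6/1.5 = 4 chords/bar.
E: 6/2 = 3 chords/bar.
Fastest is D at 4 chords/bar.

Section D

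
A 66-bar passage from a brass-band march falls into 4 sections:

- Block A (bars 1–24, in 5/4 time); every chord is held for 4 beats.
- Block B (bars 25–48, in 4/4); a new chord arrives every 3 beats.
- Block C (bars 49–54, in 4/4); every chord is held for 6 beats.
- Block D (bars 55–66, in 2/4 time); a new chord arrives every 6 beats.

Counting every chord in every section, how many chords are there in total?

A has 120 beats and chords last 4 each, so 30 chords.
B has 96 beats and chords last 3 each, so 32 chords.
C has 24 beats and chords last 6 each, so 4 chords.
D has 24 beats and chords last 6 each, so 4 chords.
Total: 30 + 32 + 4 + 4 = 70.

70 chords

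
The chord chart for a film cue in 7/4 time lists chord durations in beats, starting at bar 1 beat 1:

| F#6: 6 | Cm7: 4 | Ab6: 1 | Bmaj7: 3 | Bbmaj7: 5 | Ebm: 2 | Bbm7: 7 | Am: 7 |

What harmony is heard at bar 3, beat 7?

Beat 7 of bar 3 is beat (3−1)×7 + 7 = 21 overall.
Running totals: F#6 ends at 6, Cm7 ends at 10, Ab6 ends at 11, Bmaj7 ends at 14, Bbmaj7 ends at 19, Ebm ends at 21.
Beat 21 falls within Ebm.

Ebm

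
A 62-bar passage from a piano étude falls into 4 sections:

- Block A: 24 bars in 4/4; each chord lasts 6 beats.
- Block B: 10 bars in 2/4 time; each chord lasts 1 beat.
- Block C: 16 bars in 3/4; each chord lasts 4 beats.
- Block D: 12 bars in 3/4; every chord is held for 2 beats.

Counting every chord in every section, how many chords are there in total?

A: 24 bars × 4 beats = 96 beats; 6 beats/chord → 16 chords.
B: 10 bars × 2 beats = 20 beats; 1 beat/chord → 20 chords.
C: 16 bars × 3 beats = 48 beats; 4 beats/chord → 12 chords.
D: 12 bars × 3 beats = 36 beats; 2 beats/chord → 18 chords.
Total: 16 + 20 + 12 + 18 = 66.

66 chords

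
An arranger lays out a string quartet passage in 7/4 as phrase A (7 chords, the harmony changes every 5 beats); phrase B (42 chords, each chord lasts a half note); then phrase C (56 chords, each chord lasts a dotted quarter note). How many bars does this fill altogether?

A: 7 × 5 = 35 beats = 5 bars.
B: 42 × 2 = 84 beats = 12 bars.
C: 56 × 1.5 = 84 beats = 12 bars.
Total: 5 + 12 + 12 = 29 bars.

29 bars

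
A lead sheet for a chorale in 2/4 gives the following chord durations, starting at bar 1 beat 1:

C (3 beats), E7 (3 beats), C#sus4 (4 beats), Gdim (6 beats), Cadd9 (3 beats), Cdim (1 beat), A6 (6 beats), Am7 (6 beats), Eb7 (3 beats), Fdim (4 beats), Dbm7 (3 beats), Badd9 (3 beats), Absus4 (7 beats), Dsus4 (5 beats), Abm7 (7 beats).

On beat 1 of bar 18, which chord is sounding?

Beat 1 of bar 18 is beat (18−1)×2 + 1 = 35 overall.
Running totals: C ends at 3, E7 ends at 6, C#sus4 ends at 10, Gdim ends at 16, Cadd9 ends at 19, Cdim ends at 20, A6 ends at 26, Am7 ends at 32, Eb7 ends at 35.
Beat 35 falls within Eb7.

Eb7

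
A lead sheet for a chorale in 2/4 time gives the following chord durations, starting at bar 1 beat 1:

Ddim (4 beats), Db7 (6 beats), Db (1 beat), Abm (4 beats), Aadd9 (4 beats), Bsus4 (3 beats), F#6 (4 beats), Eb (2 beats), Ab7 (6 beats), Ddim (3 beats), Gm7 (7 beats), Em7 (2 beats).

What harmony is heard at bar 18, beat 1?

Beat 1 of bar 18 is beat (18−1)×2 + 1 = 35 overall.
Running totals: Ddim ends at 4, Db7 ends at 10, Db ends at 11, Abm ends at 15, Aadd9 ends at 19, Bsus4 ends at 22, F#6 ends at 26, Eb ends at 28, Ab7 ends at 34, Ddim ends at 37.
Beat 35 falls within Ddim.

Ddim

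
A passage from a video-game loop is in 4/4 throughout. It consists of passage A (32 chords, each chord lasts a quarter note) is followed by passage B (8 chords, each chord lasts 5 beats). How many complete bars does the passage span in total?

18 bars

A: 32 × 1 = 32 beats = 8 bars.
B: 8 × 5 = 40 beats = 10 bars.
Total: 8 + 10 = 18 bars.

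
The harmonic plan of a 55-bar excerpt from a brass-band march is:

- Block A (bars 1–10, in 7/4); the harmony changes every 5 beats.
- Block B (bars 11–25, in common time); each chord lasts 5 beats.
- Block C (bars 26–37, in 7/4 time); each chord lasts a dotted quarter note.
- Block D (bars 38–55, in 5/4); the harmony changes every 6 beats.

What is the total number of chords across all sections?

97 chords

A: 10 bars × 7 beats = 70 beats; 5 beats/chord → 14 chords.
B: 15 bars × 4 beats = 60 beats; 5 beats/chord → 12 chords.
C: 12 bars × 7 beats = 84 beats; 1.5 beats/chord → 56 chords.
D: 18 bars × 5 beats = 90 beats; 6 beats/chord → 15 chords.
Total: 14 + 12 + 56 + 15 = 97.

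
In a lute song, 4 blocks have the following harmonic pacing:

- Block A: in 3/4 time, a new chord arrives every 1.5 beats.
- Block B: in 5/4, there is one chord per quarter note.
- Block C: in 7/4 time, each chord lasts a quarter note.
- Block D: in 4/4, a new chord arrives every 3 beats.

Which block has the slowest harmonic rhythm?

A: 3/1.5 = 2 chords/bar.
B: 5/1 = 5 chords/bar.
C: 7/1 = 7 chords/bar.
D: 4/3 = 4/3 chords/bar.
Slowest is D at 4/3 chords/bar.

Block D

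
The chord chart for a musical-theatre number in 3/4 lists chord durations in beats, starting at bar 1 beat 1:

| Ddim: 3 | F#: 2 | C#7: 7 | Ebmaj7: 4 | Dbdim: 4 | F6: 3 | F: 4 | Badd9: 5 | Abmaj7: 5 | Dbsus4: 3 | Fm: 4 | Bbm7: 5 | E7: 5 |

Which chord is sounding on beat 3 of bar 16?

Bbm7

Beat 3 of bar 16 is beat (16−1)×3 + 3 = 48 overall.
Running totals: Ddim ends at 3, F# ends at 5, C#7 ends at 12, Ebmaj7 ends at 16, Dbdim ends at 20, F6 ends at 23, F ends at 27, Badd9 ends at 32, Abmaj7 ends at 37, Dbsus4 ends at 40, Fm ends at 44, Bbm7 ends at 49.
Beat 48 falls within Bbm7.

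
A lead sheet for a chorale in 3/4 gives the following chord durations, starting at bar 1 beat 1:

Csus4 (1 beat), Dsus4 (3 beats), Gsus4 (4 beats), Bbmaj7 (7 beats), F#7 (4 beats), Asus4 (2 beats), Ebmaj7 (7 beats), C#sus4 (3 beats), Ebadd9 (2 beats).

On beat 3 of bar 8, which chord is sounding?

Ebmaj7

Beat 3 of bar 8 is beat (8−1)×3 + 3 = 24 overall.
Running totals: Csus4 ends at 1, Dsus4 ends at 4, Gsus4 ends at 8, Bbmaj7 ends at 15, F#7 ends at 19, Asus4 ends at 21, Ebmaj7 ends at 28.
Beat 24 falls within Ebmaj7.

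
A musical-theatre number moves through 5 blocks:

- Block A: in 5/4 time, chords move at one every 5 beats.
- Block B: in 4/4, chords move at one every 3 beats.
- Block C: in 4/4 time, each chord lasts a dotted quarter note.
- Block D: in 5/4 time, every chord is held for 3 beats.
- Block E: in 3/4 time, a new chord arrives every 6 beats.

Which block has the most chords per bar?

A: 5/5 = 1 chord/bar.
B: 4/3 = 4/3 chords/bar.
C: 4/1.5 = 8/3 chords/bar.
D: 5/3 = 5/3 chords/bar.
E: 3/6 = 0.5 chords/bar.
Fastest is C at 8/3 chords/bar.

Block C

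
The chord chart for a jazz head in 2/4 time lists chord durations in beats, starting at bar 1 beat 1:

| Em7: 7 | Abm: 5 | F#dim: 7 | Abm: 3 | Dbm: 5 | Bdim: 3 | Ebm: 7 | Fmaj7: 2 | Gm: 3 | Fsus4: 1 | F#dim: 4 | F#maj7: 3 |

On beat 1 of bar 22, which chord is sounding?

Fsus4

Beat 1 of bar 22 is beat (22−1)×2 + 1 = 43 overall.
Running totals: Em7 ends at 7, Abm ends at 12, F#dim ends at 19, Abm ends at 22, Dbm ends at 27, Bdim ends at 30, Ebm ends at 37, Fmaj7 ends at 39, Gm ends at 42, Fsus4 ends at 43.
Beat 43 falls within Fsus4.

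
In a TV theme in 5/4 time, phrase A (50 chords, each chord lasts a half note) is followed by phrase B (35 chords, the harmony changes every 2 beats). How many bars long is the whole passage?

A: 50 × 2 = 100 beats = 20 bars.
B: 35 × 2 = 70 beats = 14 bars.
Total: 20 + 14 = 34 bars.

34 bars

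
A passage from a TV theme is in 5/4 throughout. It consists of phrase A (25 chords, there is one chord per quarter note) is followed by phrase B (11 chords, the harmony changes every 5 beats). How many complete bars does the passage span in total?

A: 25 × 1 = 25 beats = 5 bars.
B: 11 × 5 = 55 beats = 11 bars.
Total: 5 + 11 = 16 bars.

16 bars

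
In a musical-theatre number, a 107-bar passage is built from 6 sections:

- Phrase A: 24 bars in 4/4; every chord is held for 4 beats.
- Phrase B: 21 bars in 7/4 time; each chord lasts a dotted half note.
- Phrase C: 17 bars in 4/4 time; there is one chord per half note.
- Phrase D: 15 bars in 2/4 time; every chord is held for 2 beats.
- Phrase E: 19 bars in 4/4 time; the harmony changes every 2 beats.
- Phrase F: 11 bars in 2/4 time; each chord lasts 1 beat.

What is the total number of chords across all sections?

182 chords

A has 96 beats and chords last 4 each, so 24 chords.
B has 147 beats and chords last 3 each, so 49 chords.
C has 68 beats and chords last 2 each, so 34 chords.
D has 30 beats and chords last 2 each, so 15 chords.
E has 76 beats and chords last 2 each, so 38 chords.
F has 22 beats and chords last 1 each, so 22 chords.
Total: 24 + 49 + 34 + 15 + 38 + 22 = 182.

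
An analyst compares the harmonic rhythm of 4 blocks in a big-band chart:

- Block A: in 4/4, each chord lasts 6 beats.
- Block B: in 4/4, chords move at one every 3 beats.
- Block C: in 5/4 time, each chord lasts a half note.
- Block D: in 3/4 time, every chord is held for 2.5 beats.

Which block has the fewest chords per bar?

A: 4 beats/bar ÷ 6 beats/chord = 2/3 chords/bar.
B: 4 beats/bar ÷ 3 beats/chord = 4/3 chords/bar.
C: 5 beats/bar ÷ 2 beats/chord = 2.5 chords/bar.
D: 3 beats/bar ÷ 2.5 beats/chord = 1.2 chords/bar.
Slowest is A at 2/3 chords/bar.

Block A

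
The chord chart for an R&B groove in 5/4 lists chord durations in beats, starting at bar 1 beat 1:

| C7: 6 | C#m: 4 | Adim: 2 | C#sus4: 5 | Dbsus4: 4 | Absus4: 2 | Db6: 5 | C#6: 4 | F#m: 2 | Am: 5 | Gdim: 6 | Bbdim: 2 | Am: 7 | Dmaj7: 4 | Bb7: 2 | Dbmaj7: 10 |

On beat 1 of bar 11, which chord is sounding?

Am

Beat 1 of bar 11 is beat (11−1)×5 + 1 = 51 overall.
Running totals: C7 ends at 6, C#m ends at 10, Adim ends at 12, C#sus4 ends at 17, Dbsus4 ends at 21, Absus4 ends at 23, Db6 ends at 28, C#6 ends at 32, F#m ends at 34, Am ends at 39, Gdim ends at 45, Bbdim ends at 47, Am ends at 54.
Beat 51 falls within Am.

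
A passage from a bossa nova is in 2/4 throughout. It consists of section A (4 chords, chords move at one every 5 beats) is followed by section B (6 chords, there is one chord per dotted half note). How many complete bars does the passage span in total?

19 bars

A: 4 × 5 = 20 beats = 10 bars.
B: 6 × 3 = 18 beats = 9 bars.
Total: 10 + 9 = 19 bars.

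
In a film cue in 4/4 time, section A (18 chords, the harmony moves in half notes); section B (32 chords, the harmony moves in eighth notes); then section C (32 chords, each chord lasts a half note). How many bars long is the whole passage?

A: 18 × 2 = 36 beats = 9 bars.
B: 32 × 0.5 = 16 beats = 4 bars.
C: 32 × 2 = 64 beats = 16 bars.
Total: 9 + 4 + 16 = 29 bars.

29 bars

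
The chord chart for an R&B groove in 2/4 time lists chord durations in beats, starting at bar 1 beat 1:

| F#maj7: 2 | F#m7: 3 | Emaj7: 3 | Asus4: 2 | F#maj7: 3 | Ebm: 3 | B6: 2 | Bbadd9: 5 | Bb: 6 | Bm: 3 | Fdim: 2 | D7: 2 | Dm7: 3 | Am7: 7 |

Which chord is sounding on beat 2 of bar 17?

Fdim

Beat 2 of bar 17 is beat (17−1)×2 + 2 = 34 overall.
Running totals: F#maj7 ends at 2, F#m7 ends at 5, Emaj7 ends at 8, Asus4 ends at 10, F#maj7 ends at 13, Ebm ends at 16, B6 ends at 18, Bbadd9 ends at 23, Bb ends at 29, Bm ends at 32, Fdim ends at 34.
Beat 34 falls within Fdim.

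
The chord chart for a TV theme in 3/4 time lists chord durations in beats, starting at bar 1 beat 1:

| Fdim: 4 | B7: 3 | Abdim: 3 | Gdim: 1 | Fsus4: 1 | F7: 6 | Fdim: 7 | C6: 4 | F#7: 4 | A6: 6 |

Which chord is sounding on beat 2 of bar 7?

Fdim

Beat 2 of bar 7 is beat (7−1)×3 + 2 = 20 overall.
Running totals: Fdim ends at 4, B7 ends at 7, Abdim ends at 10, Gdim ends at 11, Fsus4 ends at 12, F7 ends at 18, Fdim ends at 25.
Beat 20 falls within Fdim.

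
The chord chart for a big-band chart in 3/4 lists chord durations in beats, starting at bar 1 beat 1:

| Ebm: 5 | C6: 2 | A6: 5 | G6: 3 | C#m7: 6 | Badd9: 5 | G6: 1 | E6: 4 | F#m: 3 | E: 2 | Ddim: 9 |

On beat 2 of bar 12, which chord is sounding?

Beat 2 of bar 12 is beat (12−1)×3 + 2 = 35 overall.
Running totals: Ebm ends at 5, C6 ends at 7, A6 ends at 12, G6 ends at 15, C#m7 ends at 21, Badd9 ends at 26, G6 ends at 27, E6 ends at 31, F#m ends at 34, E ends at 36.
Beat 35 falls within E.

E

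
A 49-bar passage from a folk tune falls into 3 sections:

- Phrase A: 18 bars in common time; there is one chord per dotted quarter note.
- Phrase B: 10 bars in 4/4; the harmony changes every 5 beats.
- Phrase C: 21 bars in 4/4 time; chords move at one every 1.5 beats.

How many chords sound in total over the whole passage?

112 chords

A: 18·4 = 72 beats, 72/1.5 = 48 chords.
B: 10·4 = 40 beats, 40/5 = 8 chords.
C: 21·4 = 84 beats, 84/1.5 = 56 chords.
Total: 48 + 8 + 56 = 112.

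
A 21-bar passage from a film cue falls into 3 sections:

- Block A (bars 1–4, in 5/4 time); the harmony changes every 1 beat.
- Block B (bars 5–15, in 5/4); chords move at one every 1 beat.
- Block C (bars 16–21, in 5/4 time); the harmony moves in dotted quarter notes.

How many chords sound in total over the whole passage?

A: 4·5 = 20 beats, 20/1 = 20 chords.
B: 11·5 = 55 beats, 55/1 = 55 chords.
C: 6·5 = 30 beats, 30/1.5 = 20 chords.
Total: 20 + 55 + 20 = 95.

95 chords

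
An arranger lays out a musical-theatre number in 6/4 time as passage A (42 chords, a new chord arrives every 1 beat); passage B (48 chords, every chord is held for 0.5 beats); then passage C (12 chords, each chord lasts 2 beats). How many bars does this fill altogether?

15 bars

A: 42 × 1 = 42 beats = 7 bars.
B: 48 × 0.5 = 24 beats = 4 bars.
C: 12 × 2 = 24 beats = 4 bars.
Total: 7 + 4 + 4 = 15 bars.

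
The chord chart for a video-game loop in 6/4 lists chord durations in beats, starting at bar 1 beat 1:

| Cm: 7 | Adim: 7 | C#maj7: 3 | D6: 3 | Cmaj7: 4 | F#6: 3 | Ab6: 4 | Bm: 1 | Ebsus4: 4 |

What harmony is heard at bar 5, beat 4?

Ab6

Beat 4 of bar 5 is beat (5−1)×6 + 4 = 28 overall.
Running totals: Cm ends at 7, Adim ends at 14, C#maj7 ends at 17, D6 ends at 20, Cmaj7 ends at 24, F#6 ends at 27, Ab6 ends at 31.
Beat 28 falls within Ab6.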